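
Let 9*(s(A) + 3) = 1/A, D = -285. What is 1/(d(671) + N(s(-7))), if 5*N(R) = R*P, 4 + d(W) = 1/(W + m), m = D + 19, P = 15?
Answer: -2835/36983 ≈ -0.076657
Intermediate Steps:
m = -266 (m = -285 + 19 = -266)
d(W) = -4 + 1/(-266 + W) (d(W) = -4 + 1/(W - 266) = -4 + 1/(-266 + W))
s(A) = -3 + 1/(9*A)
N(R) = 3*R (N(R) = (R*15)/5 = (15*R)/5 = 3*R)
1/(d(671) + N(s(-7))) = 1/((1065 - 4*671)/(-266 + 671) + 3*(-3 + (1/9)/(-7))) = 1/((1065 - 2684)/405 + 3*(-3 + (1/9)*(-1/7))) = 1/((1/405)*(-1619) + 3*(-3 - 1/63)) = 1/(-1619/405 + 3*(-190/63)) = 1/(-1619/405 - 190/21) = 1/(-36983/2835) = -2835/36983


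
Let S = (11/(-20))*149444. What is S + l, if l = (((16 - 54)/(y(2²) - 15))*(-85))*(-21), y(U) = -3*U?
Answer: -3585689/45 ≈ -79682.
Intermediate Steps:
S = -410971/5 (S = (11*(-1/20))*149444 = -11/20*149444 = -410971/5 ≈ -82194.)
l = 22610/9 (l = (((16 - 54)/(-3*2² - 15))*(-85))*(-21) = (-38/(-3*4 - 15)*(-85))*(-21) = (-38/(-12 - 15)*(-85))*(-21) = (-38/(-27)*(-85))*(-21) = (-38*(-1/27)*(-85))*(-21) = ((38/27)*(-85))*(-21) = -3230/27*(-21) = 22610/9 ≈ 2512.2)
S + l = -410971/5 + 22610/9 = -3585689/45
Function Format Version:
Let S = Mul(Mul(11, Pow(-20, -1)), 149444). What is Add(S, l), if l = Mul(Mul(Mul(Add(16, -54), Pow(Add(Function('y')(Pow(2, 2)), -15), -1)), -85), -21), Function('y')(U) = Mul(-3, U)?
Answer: Rational(-3585689, 45) ≈ -79682.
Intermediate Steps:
S = Rational(-410971, 5) (S = Mul(Mul(11, Rational(-1, 20)), 149444) = Mul(Rational(-11, 20), 149444) = Rational(-410971, 5) ≈ -82194.)
l = Rational(22610, 9) (l = Mul(Mul(Mul(Add(16, -54), Pow(Add(Mul(-3, Pow(2, 2)), -15), -1)), -85), -21) = Mul(Mul(Mul(-38, Pow(Add(Mul(-3, 4), -15), -1)), -85), -21) = Mul(Mul(Mul(-38, Pow(Add(-12, -15), -1)), -85), -21) = Mul(Mul(Mul(-38, Pow(-27, -1)), -85), -21) = Mul(Mul(Mul(-38, Rational(-1, 27)), -85), -21) = Mul(Mul(Rational(38, 27), -85), -21) = Mul(Rational(-3230, 27), -21) = Rational(22610, 9) ≈ 2512.2)
Add(S, l) = Add(Rational(-410971, 5), Rational(22610, 9)) = Rational(-3585689, 45)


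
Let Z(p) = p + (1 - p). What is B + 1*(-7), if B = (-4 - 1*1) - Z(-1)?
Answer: -13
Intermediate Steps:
Z(p) = 1
B = -6 (B = (-4 - 1*1) - 1*1 = (-4 - 1) - 1 = -5 - 1 = -6)
B + 1*(-7) = -6 + 1*(-7) = -6 - 7 = -13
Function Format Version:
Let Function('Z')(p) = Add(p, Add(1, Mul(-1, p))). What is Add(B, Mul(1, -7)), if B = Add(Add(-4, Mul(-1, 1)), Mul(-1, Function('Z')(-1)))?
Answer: -13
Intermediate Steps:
Function('Z')(p) = 1
B = -6 (B = Add(Add(-4, Mul(-1, 1)), Mul(-1, 1)) = Add(Add(-4, -1), -1) = Add(-5, -1) = -6)
Add(B, Mul(1, -7)) = Add(-6, Mul(1, -7)) = Add(-6, -7) = -13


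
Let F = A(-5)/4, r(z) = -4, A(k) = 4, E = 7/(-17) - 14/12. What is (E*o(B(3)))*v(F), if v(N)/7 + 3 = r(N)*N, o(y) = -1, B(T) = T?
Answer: -7889/102 ≈ -77.343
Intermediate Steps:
E = -161/102 (E = 7*(-1/17) - 14*1/12 = -7/17 - 7/6 = -161/102 ≈ -1.5784)
F = 1 (F = 4/4 = 4*(¼) = 1)
v(N) = -21 - 28*N (v(N) = -21 + 7*(-4*N) = -21 - 28*N)
(E*o(B(3)))*v(F) = (-161/102*(-1))*(-21 - 28*1) = 161*(-21 - 28)/102 = (161/102)*(-49) = -7889/102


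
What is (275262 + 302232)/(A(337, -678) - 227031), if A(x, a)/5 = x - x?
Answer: -192498/75677 ≈ -2.5437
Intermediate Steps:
A(x, a) = 0 (A(x, a) = 5*(x - x) = 5*0 = 0)
(275262 + 302232)/(A(337, -678) - 227031) = (275262 + 302232)/(0 - 227031) = 577494/(-227031) = 577494*(-1/227031) = -192498/75677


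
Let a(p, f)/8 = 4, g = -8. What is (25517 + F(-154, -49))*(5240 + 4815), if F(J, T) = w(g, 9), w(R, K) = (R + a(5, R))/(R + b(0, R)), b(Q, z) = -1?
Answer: 769639865/3 ≈ 2.5655e+8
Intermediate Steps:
a(p, f) = 32 (a(p, f) = 8*4 = 32)
w(R, K) = (32 + R)/(-1 + R) (w(R, K) = (R + 32)/(R - 1) = (32 + R)/(-1 + R))
F(J, T) = -8/3 (F(J, T) = (32 - 8)/(-1 - 8) = 24/(-9) = -1/9*24 = -8/3)
(25517 + F(-154, -49))*(5240 + 4815) = (25517 - 8/3)*(5240 + 4815) = (76543/3)*10055 = 769639865/3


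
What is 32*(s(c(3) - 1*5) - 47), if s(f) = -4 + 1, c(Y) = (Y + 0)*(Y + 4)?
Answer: -1600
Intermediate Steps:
c(Y) = Y*(4 + Y)
s(f) = -3
32*(s(c(3) - 1*5) - 47) = 32*(-3 - 47) = 32*(-50) = -1600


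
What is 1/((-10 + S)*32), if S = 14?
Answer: 1/128 ≈ 0.0078125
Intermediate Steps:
1/((-10 + S)*32) = 1/((-10 + 14)*32) = 1/(4*32) = 1/128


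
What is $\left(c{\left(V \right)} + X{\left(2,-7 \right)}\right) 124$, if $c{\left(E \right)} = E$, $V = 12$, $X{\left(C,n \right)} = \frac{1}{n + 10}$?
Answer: $\frac{4588}{3} \approx 1529.3$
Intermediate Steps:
$X{\left(C,n \right)} = \frac{1}{10 + n}$
$\left(c{\left(V \right)} + X{\left(2,-7 \right)}\right) 124 = \left(12 + \frac{1}{10 - 7}\right) 124 = \left(12 + \frac{1}{3}\right) 124 = \frac{37}{3} \cdot 124 = \frac{4588}{3}$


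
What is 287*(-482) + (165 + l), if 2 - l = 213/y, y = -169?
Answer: -23350010/169 ≈ -1.3817e+5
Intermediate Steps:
l = 551/169 (l = 2 - 213/(-169) = 2 - 213*(-1)/169 = 2 - 1*(-213/169) = 2 + 213/169 = 551/169 ≈ 3.2604)
287*(-482) + (165 + l) = 287*(-482) + (165 + 551/169) = -138334 + 28436/169 = -23350010/169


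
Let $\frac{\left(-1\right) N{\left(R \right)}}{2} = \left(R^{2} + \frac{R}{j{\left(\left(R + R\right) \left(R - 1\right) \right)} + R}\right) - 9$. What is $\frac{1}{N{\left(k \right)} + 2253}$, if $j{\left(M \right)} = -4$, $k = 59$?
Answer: $- \frac{55}{258123} \approx -0.00021308$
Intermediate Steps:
$N{\left(R \right)} = 18 - 2 R^{2} - \frac{2 R}{-4 + R}$ ($N{\left(R \right)} = - 2 \left(\left(R^{2} + \frac{R}{-4 + R}\right) - 9\right) = - 2 \left(-9 + R^{2} + \frac{R}{-4 + R}\right) = 18 - 2 R^{2} - \frac{2 R}{-4 + R}$)
$\frac{1}{N{\left(k \right)} + 2253} = \frac{1}{\frac{2 \left(-36 - 59^{3} + 4 \cdot 59^{2} + 8 \cdot 59\right)}{-4 + 59} + 2253} = \frac{1}{\frac{2 \left(-36 - 205379 + 4 \cdot 3481 + 472\right)}{55} + 2253} = \frac{1}{2 \cdot \frac{1}{55} \left(-36 - 205379 + 13924 + 472\right) + 2253} = \frac{1}{2 \cdot \frac{1}{55} \left(-191019\right) + 2253} = \frac{1}{- \frac{382038}{55} + 2253} = \frac{1}{- \frac{258123}{55}} = - \frac{55}{258123}$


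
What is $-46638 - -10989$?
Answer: $-35649$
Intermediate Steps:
$-46638 - -10989 = -46638 + \left(-13905 + 24894\right) = -46638 + 10989 = -35649$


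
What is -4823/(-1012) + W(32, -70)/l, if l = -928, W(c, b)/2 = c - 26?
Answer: 278975/58696 ≈ 4.7529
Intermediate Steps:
W(c, b) = -52 + 2*c (W(c, b) = 2*(c - 26) = 2*(-26 + c) = -52 + 2*c)
-4823/(-1012) + W(32, -70)/l = -4823/(-1012) + (-52 + 2*32)/(-928) = -4823*(-1/1012) + (-52 + 64)*(-1/928) = 4823/1012 + 12*(-1/928) = 4823/1012 - 3/232 = 278975/58696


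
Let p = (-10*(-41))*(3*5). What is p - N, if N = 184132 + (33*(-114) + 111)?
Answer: -174331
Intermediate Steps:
N = 180481 (N = 184132 + (-3762 + 111) = 184132 - 3651 = 180481)
p = 6150 (p = 410*15 = 6150)
p - N = 6150 - 1*180481 = 6150 - 180481 = -174331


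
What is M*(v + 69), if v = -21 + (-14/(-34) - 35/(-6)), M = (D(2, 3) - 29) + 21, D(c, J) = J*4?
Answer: 11066/51 ≈ 216.98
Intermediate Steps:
D(c, J) = 4*J
M = 4 (M = (4*3 - 29) + 21 = (12 - 29) + 21 = -17 + 21 = 4)
v = -1505/102 (v = -21 + (-14*(-1/34) - 35*(-1/6)) = -21 + (7/17 + 35/6) = -21 + 637/102 = -1505/102 ≈ -14.755)
M*(v + 69) = 4*(-1505/102 + 69) = 4*(5533/102) = 11066/51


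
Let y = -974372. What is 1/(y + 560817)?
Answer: -1/413555 ≈ -2.4181e-6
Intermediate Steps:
1/(y + 560817) = 1/(-974372 + 560817) = 1/(-413555) = -1/413555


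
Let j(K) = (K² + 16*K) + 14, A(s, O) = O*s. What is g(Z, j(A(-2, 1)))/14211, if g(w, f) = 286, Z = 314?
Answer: 286/14211 ≈ 0.020125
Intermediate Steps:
j(K) = 14 + K² + 16*K
g(Z, j(A(-2, 1)))/14211 = 286/14211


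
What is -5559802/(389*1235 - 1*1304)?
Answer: -5559802/479111 ≈ -11.604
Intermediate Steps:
-5559802/(389*1235 - 1*1304) = -5559802/(480415 - 1304) = -5559802/479111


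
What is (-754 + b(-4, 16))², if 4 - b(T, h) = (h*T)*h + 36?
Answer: 56644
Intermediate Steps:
b(T, h) = -32 - T*h² (b(T, h) = 4 - ((h*T)*h + 36) = 4 - ((T*h)*h + 36) = 4 - (T*h² + 36) = 4 - (36 + T*h²) = 4 + (-36 - T*h²) = -32 - T*h²)
(-754 + b(-4, 16))² = (-754 + (-32 - 1*(-4)*16²))² = (-754 + (-32 - 1*(-4)*256))² = (-754 + (-32 + 1024))² = (-754 + 992)² = 238² = 56644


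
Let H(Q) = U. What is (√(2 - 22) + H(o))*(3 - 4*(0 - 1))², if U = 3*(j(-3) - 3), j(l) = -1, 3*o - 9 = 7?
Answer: -588 + 98*I*√5 ≈ -588.0 + 219.13*I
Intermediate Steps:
o = 16/3 (o = 3 + (⅓)*7 = 3 + 7/3 = 16/3 ≈ 5.3333)
U = -12 (U = 3*(-1 - 3) = 3*(-4) = -12)
H(Q) = -12
(√(2 - 22) + H(o))*(3 - 4*(0 - 1))² = (√(2 - 22) - 12)*(3 - 4*(0 - 1))² = (√(-20) - 12)*(3 - 4*(-1))² = (2*I*√5 - 12)*(3 + 4)² = (-12 + 2*I*√5)*7² = (-12 + 2*I*√5)*49 = -588 + 98*I*√5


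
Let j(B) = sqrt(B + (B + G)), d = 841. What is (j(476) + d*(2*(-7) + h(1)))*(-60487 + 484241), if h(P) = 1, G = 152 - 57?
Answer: -4632902482 + 423754*sqrt(1047) ≈ -4.6192e+9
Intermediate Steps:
G = 95
j(B) = sqrt(95 + 2*B) (j(B) = sqrt(B + (B + 95)) = sqrt(B + (95 + B)) = sqrt(95 + 2*B))
(j(476) + d*(2*(-7) + h(1)))*(-60487 + 484241) = (sqrt(95 + 2*476) + 841*(2*(-7) + 1))*(-60487 + 484241) = (sqrt(95 + 952) + 841*(-14 + 1))*423754 = (sqrt(1047) + 841*(-13))*423754 = (sqrt(1047) - 10933)*423754 = (-10933 + sqrt(1047))*423754 = -4632902482 + 423754*sqrt(1047)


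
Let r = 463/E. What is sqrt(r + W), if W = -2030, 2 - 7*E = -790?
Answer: I*sqrt(35299418)/132 ≈ 45.01*I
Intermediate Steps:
E = 792/7 (E = 2/7 - 1/7*(-790) = 2/7 + 790/7 = 792/7 ≈ 113.14)
r = 3241/792 (r = 463/(792/7) = 463*(7/792) = 3241/792 ≈ 4.0922)
sqrt(r + W) = sqrt(3241/792 - 2030) = sqrt(-1604519/792) = I*sqrt(35299418)/132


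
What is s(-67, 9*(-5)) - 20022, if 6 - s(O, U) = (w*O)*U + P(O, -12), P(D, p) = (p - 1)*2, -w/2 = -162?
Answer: -996850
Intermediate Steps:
w = 324 (w = -2*(-162) = 324)
P(D, p) = -2 + 2*p (P(D, p) = (-1 + p)*2 = -2 + 2*p)
s(O, U) = 32 - 324*O*U (s(O, U) = 6 - ((324*O)*U + (-2 + 2*(-12))) = 6 - (324*O*U + (-2 - 24)) = 6 - (324*O*U - 26) = 6 - (-26 + 324*O*U) = 6 + (26 - 324*O*U) = 32 - 324*O*U)
s(-67, 9*(-5)) - 20022 = (32 - 324*(-67)*9*(-5)) - 20022 = (32 - 324*(-67)*(-45)) - 20022 = (32 - 976860) - 20022 = -976828 - 20022 = -996850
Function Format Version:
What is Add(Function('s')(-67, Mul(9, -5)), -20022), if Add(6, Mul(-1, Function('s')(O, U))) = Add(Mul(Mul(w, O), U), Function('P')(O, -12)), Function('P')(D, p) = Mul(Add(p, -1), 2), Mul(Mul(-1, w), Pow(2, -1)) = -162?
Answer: -996850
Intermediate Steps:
w = 324 (w = Mul(-2, -162) = 324)
Function('P')(D, p) = Add(-2, Mul(2, p)) (Function('P')(D, p) = Mul(Add(-1, p), 2) = Add(-2, Mul(2, p)))
Function('s')(O, U) = Add(32, Mul(-324, O, U)) (Function('s')(O, U) = Add(6, Mul(-1, Add(Mul(Mul(324, O), U), Add(-2, Mul(2, -12))))) = Add(6, Mul(-1, Add(Mul(324, O, U), Add(-2, -24)))) = Add(6, Mul(-1, Add(Mul(324, O, U), -26))) = Add(6, Mul(-1, Add(-26, Mul(324, O, U)))) = Add(6, Add(26, Mul(-324, O, U))) = Add(32, Mul(-324, O, U)))
Add(Function('s')(-67, Mul(9, -5)), -20022) = Add(Add(32, Mul(-324, -67, Mul(9, -5))), -20022) = Add(Add(32, Mul(-324, -67, -45)), -20022) = Add(Add(32, -976860), -20022) = Add(-976828, -20022) = -996850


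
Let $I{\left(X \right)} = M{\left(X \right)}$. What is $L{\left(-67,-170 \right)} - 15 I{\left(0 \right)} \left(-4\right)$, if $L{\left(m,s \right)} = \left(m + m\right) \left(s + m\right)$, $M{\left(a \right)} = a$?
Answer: $31758$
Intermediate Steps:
$I{\left(X \right)} = X$
$L{\left(m,s \right)} = 2 m \left(m + s\right)$
$L{\left(-67,-170 \right)} - 15 I{\left(0 \right)} \left(-4\right) = 2 \left(-67\right) \left(-67 - 170\right) - 15 \cdot 0 \left(-4\right) = 2 \left(-67\right) \left(-237\right) - 0 \left(-4\right) = 31758 - 0 = 31758 + 0 = 31758$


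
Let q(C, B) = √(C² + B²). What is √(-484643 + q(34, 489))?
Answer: √(-484643 + √240277) ≈ 695.81*I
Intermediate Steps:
q(C, B) = √(B² + C²)
√(-484643 + q(34, 489)) = √(-484643 + √(489² + 34²)) = √(-484643 + √(239121 + 1156)) = √(-484643 + √240277)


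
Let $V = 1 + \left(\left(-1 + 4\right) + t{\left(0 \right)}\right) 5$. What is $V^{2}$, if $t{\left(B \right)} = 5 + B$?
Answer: $1681$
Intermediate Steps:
$V = 41$ ($V = 1 + \left(\left(-1 + 4\right) + \left(5 + 0\right)\right) 5 = 1 + \left(3 + 5\right) 5 = 1 + 8 \cdot 5 = 1 + 40 = 41$)
$V^{2} = 41^{2} = 1681$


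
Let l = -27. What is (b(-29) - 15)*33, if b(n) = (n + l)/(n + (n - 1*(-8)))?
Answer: -11451/25 ≈ -458.04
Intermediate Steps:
b(n) = (-27 + n)/(8 + 2*n) (b(n) = (n - 27)/(n + (n - 1*(-8))) = (-27 + n)/(n + (n + 8)) = (-27 + n)/(n + (8 + n)) = (-27 + n)/(8 + 2*n))
(b(-29) - 15)*33 = ((-27 - 29)/(2*(4 - 29)) - 15)*33 = ((½)*(-56)/(-25) - 15)*33 = ((½)*(-1/25)*(-56) - 15)*33 = (28/25 - 15)*33 = -347/25*33 = -11451/25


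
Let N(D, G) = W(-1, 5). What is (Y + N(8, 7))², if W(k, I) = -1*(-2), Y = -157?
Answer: 24025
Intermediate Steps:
W(k, I) = 2
N(D, G) = 2
(Y + N(8, 7))² = (-157 + 2)² = (-155)² = 24025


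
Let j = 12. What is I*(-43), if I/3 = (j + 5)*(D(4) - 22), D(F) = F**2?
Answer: 13158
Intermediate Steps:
I = -306 (I = 3*((12 + 5)*(4**2 - 22)) = 3*(17*(16 - 22)) = 3*(17*(-6)) = 3*(-102) = -306)
I*(-43) = -306*(-43) = 13158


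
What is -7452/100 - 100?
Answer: -4363/25 ≈ -174.52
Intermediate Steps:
-7452/100 - 100 = -92*81/100 - 100 = -1863/25 - 100 = -4363/25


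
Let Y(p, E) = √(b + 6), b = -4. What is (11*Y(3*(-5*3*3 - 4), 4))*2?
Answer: 22*√2 ≈ 31.113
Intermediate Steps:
Y(p, E) = √2 (Y(p, E) = √(-4 + 6) = √2)
(11*Y(3*(-5*3*3 - 4), 4))*2 = (11*√2)*2 = 22*√2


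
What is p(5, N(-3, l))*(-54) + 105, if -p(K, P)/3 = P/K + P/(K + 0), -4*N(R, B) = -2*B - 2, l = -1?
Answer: 105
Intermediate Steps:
N(R, B) = ½ + B/2 (N(R, B) = -(-2*B - 2)/4 = -(-2 - 2*B)/4 = ½ + B/2)
p(K, P) = -6*P/K (p(K, P) = -3*(P/K + P/(K + 0)) = -3*(P/K + P/K) = -6*P/K)
p(5, N(-3, l))*(-54) + 105 = -6*(½ + (½)*(-1))/5*(-54) + 105 = -6*(½ - ½)*⅕*(-54) + 105 = -6*0*⅕*(-54) + 105 = 0*(-54) + 105 = 0 + 105 = 105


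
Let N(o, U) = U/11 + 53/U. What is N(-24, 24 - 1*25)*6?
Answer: -3504/11 ≈ -318.55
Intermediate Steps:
N(o, U) = 53/U + U/11 (N(o, U) = U*(1/11) + 53/U = U/11 + 53/U = 53/U + U/11)
N(-24, 24 - 1*25)*6 = (53/(24 - 1*25) + (24 - 1*25)/11)*6 = (53/(24 - 25) + (24 - 25)/11)*6 = (53/(-1) + (1/11)*(-1))*6 = (53*(-1) - 1/11)*6 = (-53 - 1/11)*6 = -584/11*6 = -3504/11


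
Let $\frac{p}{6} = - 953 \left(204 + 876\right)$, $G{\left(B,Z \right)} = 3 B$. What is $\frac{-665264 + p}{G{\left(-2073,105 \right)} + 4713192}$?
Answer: $- \frac{6840704}{4706973} \approx -1.4533$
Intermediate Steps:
$p = -6175440$ ($p = 6 \left(- 953 \left(204 + 876\right)\right) = 6 \left(\left(-953\right) 1080\right) = 6 \left(-1029240\right) = -6175440$)
$\frac{-665264 + p}{G{\left(-2073,105 \right)} + 4713192} = \frac{-665264 - 6175440}{3 \left(-2073\right) + 4713192} = - \frac{6840704}{-6219 + 4713192} = - \frac{6840704}{4706973}$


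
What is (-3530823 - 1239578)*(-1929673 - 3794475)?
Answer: 27306481343348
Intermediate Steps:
(-3530823 - 1239578)*(-1929673 - 3794475) = -4770401*(-5724148) = 27306481343348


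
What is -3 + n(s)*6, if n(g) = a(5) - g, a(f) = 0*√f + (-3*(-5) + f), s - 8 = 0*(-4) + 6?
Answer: 33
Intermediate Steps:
s = 14 (s = 8 + (0*(-4) + 6) = 8 + (0 + 6) = 8 + 6 = 14)
a(f) = 15 + f (a(f) = 0 + (15 + f) = 15 + f)
n(g) = 20 - g (n(g) = (15 + 5) - g = 20 - g)
-3 + n(s)*6 = -3 + (20 - 1*14)*6 = -3 + (20 - 14)*6 = -3 + 6*6 = -3 + 36 = 33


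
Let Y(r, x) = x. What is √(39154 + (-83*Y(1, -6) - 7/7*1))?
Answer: √39651 ≈ 199.13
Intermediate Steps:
√(39154 + (-83*Y(1, -6) - 7/7*1)) = √(39154 + (-83*(-6) - 7/7*1)) = √(39154 + (498 - 7*⅐*1)) = √(39154 + (498 - 1*1)) = √(39154 + (498 - 1)) = √(39154 + 497) = √39651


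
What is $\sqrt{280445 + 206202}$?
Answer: $\sqrt{486647} \approx 697.6$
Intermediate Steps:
$\sqrt{280445 + 206202} = \sqrt{486647}$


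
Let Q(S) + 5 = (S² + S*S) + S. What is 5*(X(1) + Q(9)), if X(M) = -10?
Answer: 780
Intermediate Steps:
Q(S) = -5 + S + 2*S² (Q(S) = -5 + ((S² + S*S) + S) = -5 + ((S² + S²) + S) = -5 + (2*S² + S) = -5 + (S + 2*S²) = -5 + S + 2*S²)
5*(X(1) + Q(9)) = 5*(-10 + (-5 + 9 + 2*9²)) = 5*(-10 + (-5 + 9 + 2*81)) = 5*(-10 + (-5 + 9 + 162)) = 5*(-10 + 166) = 5*156 = 780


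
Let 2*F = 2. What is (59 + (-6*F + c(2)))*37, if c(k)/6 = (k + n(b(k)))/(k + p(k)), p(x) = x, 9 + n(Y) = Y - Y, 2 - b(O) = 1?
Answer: 3145/2 ≈ 1572.5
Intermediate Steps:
F = 1 (F = (½)*2 = 1)
b(O) = 1 (b(O) = 2 - 1*1 = 2 - 1 = 1)
n(Y) = -9 (n(Y) = -9 + (Y - Y) = -9 + 0 = -9)
c(k) = 3*(-9 + k)/k (c(k) = 6*((k - 9)/(k + k)) = 6*((-9 + k)/((2*k))) = 6*((-9 + k)*(1/(2*k))) = 6*((-9 + k)/(2*k)) = 3*(-9 + k)/k)
(59 + (-6*F + c(2)))*37 = (59 + (-6*1 + (3 - 27/2)))*37 = (59 + (-6 + (3 - 27*½)))*37 = (59 + (-6 + (3 - 27/2)))*37 = (59 + (-6 - 21/2))*37 = (59 - 33/2)*37 = (85/2)*37 = 3145/2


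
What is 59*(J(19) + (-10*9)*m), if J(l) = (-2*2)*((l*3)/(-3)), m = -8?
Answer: 46964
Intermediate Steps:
J(l) = 4*l (J(l) = -4*3*l*(-1)/3 = -(-4)*l = 4*l)
59*(J(19) + (-10*9)*m) = 59*(4*19 - 10*9*(-8)) = 59*(76 - 90*(-8)) = 59*(76 + 720) = 59*796 = 46964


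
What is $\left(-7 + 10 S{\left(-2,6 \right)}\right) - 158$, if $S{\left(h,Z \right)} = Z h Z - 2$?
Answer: $-905$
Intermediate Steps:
$S{\left(h,Z \right)} = -2 + h Z^{2}$ ($S{\left(h,Z \right)} = h Z^{2} - 2 = -2 + h Z^{2}$)
$\left(-7 + 10 S{\left(-2,6 \right)}\right) - 158 = \left(-7 + 10 \left(-2 - 2 \cdot 6^{2}\right)\right) - 158 = \left(-7 + 10 \left(-2 - 72\right)\right) - 158 = \left(-7 + 10 \left(-74\right)\right) - 158 = \left(-7 - 740\right) - 158 = -747 - 158 = -905$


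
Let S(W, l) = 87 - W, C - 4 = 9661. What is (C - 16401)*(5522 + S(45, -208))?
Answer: -37479104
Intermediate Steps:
C = 9665 (C = 4 + 9661 = 9665)
(C - 16401)*(5522 + S(45, -208)) = (9665 - 16401)*(5522 + (87 - 1*45)) = -6736*(5522 + (87 - 45)) = -6736*(5522 + 42) = -6736*5564 = -37479104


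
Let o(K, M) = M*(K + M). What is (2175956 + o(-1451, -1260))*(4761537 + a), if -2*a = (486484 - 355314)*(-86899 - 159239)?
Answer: 90295091736166872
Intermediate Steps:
a = 16142960730 (a = -(486484 - 355314)*(-86899 - 159239)/2 = -65585*(-246138) = -½*(-32285921460) = 16142960730)
(2175956 + o(-1451, -1260))*(4761537 + a) = (2175956 - 1260*(-1451 - 1260))*(4761537 + 16142960730) = (2175956 - 1260*(-2711))*16147722267 = (2175956 + 3415860)*16147722267 = 5591816*16147722267 = 90295091736166872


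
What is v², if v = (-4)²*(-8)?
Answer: 16384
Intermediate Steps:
v = -128 (v = 16*(-8) = -128)
v² = (-128)² = 16384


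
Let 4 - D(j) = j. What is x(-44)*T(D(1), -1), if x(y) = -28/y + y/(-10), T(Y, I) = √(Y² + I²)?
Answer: 277*√10/55 ≈ 15.926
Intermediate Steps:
D(j) = 4 - j
T(Y, I) = √(I² + Y²)
x(y) = -28/y - y/10 (x(y) = -28/y + y*(-⅒) = -28/y - y/10)
x(-44)*T(D(1), -1) = (-28/(-44) - ⅒*(-44))*√((-1)² + (4 - 1*1)²) = (-28*(-1/44) + 22/5)*√(1 + (4 - 1)²) = (7/11 + 22/5)*√(1 + 3²) = 277*√(1 + 9)/55 = 277*√10/55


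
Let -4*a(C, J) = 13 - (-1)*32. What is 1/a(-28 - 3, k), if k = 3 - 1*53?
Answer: -4/45 ≈ -0.088889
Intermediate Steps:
k = -50 (k = 3 - 53 = -50)
a(C, J) = -45/4 (a(C, J) = -(13 - (-1)*32)/4 = -(13 - 1*(-32))/4 = -(13 + 32)/4 = -¼*45 = -45/4)
1/a(-28 - 3, k) = 1/(-45/4) = -4/45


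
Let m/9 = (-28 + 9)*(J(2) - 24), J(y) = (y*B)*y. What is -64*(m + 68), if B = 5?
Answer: -48128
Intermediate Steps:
J(y) = 5*y² (J(y) = (y*5)*y = (5*y)*y = 5*y²)
m = 684 (m = 9*((-28 + 9)*(5*2² - 24)) = 9*(-19*(5*4 - 24)) = 9*(-19*(20 - 24)) = 9*(-19*(-4)) = 9*76 = 684)
-64*(m + 68) = -64*(684 + 68) = -64*752 = -48128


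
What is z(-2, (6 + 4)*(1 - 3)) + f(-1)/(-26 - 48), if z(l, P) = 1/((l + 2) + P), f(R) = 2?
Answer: -57/740 ≈ -0.077027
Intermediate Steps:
z(l, P) = 1/(2 + P + l) (z(l, P) = 1/((2 + l) + P) = 1/(2 + P + l))
z(-2, (6 + 4)*(1 - 3)) + f(-1)/(-26 - 48) = 1/(2 + (6 + 4)*(1 - 3) - 2) + 2/(-26 - 48) = 1/(2 + 10*(-2) - 2) + 2/(-74) = 1/(2 - 20 - 2) + 2*(-1/74) = 1/(-20) - 1/37 = -1/20 - 1/37 = -57/740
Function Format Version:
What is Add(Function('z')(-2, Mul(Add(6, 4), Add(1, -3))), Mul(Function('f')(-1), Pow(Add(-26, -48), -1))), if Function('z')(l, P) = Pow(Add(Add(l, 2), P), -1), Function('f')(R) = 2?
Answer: Rational(-57, 740) ≈ -0.077027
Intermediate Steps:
Function('z')(l, P) = Pow(Add(2, P, l), -1) (Function('z')(l, P) = Pow(Add(Add(2, l), P), -1) = Pow(Add(2, P, l), -1))
Add(Function('z')(-2, Mul(Add(6, 4), Add(1, -3))), Mul(Function('f')(-1), Pow(Add(-26, -48), -1))) = Add(Pow(Add(2, Mul(Add(6, 4), Add(1, -3)), -2), -1), Mul(2, Pow(Add(-26, -48), -1))) = Add(Pow(Add(2, Mul(10, -2), -2), -1), Mul(2, Pow(-74, -1))) = Add(Pow(Add(2, -20, -2), -1), Mul(2, Rational(-1, 74))) = Add(Pow(-20, -1), Rational(-1, 37)) = Add(Rational(-1, 20), Rational(-1, 37)) = Rational(-57, 740)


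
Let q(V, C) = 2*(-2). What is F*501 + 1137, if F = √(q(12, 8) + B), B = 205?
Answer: 1137 + 501*√201 ≈ 8239.9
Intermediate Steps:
q(V, C) = -4
F = √201 (F = √(-4 + 205) = √201 ≈ 14.177)
F*501 + 1137 = √201*501 + 1137 = 501*√201 + 1137 = 1137 + 501*√201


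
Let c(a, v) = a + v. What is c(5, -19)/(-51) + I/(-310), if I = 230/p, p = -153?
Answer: 1325/4743 ≈ 0.27936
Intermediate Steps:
I = -230/153 (I = 230/(-153) = 230*(-1/153) = -230/153 ≈ -1.5033)
c(5, -19)/(-51) + I/(-310) = (5 - 19)/(-51) - 230/153/(-310) = -14*(-1/51) - 230/153*(-1/310) = 14/51 + 23/4743 = 1325/4743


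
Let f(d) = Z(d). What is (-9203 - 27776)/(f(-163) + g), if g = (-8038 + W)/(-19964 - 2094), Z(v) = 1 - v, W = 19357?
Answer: -815682782/3606193 ≈ -226.19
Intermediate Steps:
f(d) = 1 - d
g = -11319/22058 (g = (-8038 + 19357)/(-19964 - 2094) = 11319/(-22058) = 11319*(-1/22058) = -11319/22058 ≈ -0.51315)
(-9203 - 27776)/(f(-163) + g) = (-9203 - 27776)/((1 - 1*(-163)) - 11319/22058) = -36979/((1 + 163) - 11319/22058) = -36979/(164 - 11319/22058) = -36979/3606193/22058 = -36979*22058/3606193 = -815682782/3606193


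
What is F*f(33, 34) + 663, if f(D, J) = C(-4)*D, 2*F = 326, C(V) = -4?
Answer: -20853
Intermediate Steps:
F = 163 (F = (½)*326 = 163)
f(D, J) = -4*D
F*f(33, 34) + 663 = 163*(-4*33) + 663 = 163*(-132) + 663 = -21516 + 663 = -20853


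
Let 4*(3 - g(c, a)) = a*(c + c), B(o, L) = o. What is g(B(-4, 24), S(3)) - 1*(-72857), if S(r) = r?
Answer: 72866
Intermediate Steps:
g(c, a) = 3 - a*c/2 (g(c, a) = 3 - a*(c + c)/4 = 3 - a*2*c/4 = 3 - a*c/2)
g(B(-4, 24), S(3)) - 1*(-72857) = (3 - 1/2*3*(-4)) - 1*(-72857) = (3 + 6) + 72857 = 9 + 72857 = 72866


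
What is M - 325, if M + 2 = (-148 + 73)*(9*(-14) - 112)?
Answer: 17523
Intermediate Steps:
M = 17848 (M = -2 + (-148 + 73)*(9*(-14) - 112) = -2 - 75*(-126 - 112) = -2 - 75*(-238) = -2 + 17850 = 17848)
M - 325 = 17848 - 325 = 17523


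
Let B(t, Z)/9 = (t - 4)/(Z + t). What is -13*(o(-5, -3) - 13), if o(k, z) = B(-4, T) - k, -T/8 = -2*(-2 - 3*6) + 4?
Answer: 9022/89 ≈ 101.37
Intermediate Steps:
T = -352 (T = -8*(-2*(-2 - 3*6) + 4) = -8*(-2*(-2 - 18) + 4) = -8*(-2*(-20) + 4) = -8*(40 + 4) = -8*44 = -352)
B(t, Z) = 9*(-4 + t)/(Z + t) (B(t, Z) = 9*((t - 4)/(Z + t)) = 9*((-4 + t)/(Z + t)) = 9*(-4 + t)/(Z + t))
o(k, z) = 18/89 - k (o(k, z) = 9*(-4 - 4)/(-352 - 4) - k = 9*(-8)/(-356) - k = 9*(-1/356)*(-8) - k = 18/89 - k)
-13*(o(-5, -3) - 13) = -13*((18/89 - 1*(-5)) - 13) = -13*((18/89 + 5) - 13) = -13*(463/89 - 13) = -13*(-694/89) = 9022/89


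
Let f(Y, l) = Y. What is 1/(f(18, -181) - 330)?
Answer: -1/312 ≈ -0.0032051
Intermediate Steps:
1/(f(18, -181) - 330) = 1/(18 - 330) = 1/(-312) = -1/312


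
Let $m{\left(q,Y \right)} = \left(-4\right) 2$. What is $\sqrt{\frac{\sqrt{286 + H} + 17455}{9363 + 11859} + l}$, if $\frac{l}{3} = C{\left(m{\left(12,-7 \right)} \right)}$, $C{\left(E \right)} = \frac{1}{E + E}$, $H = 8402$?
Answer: $\frac{\sqrt{14122717 + 4192 \sqrt{543}}}{4716} \approx 0.79962$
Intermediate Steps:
$m{\left(q,Y \right)} = -8$
$C{\left(E \right)} = \frac{1}{2 E}$
$l = - \frac{3}{16}$ ($l = 3 \frac{1}{2 \left(-8\right)} = 3 \cdot \frac{1}{2} \left(- \frac{1}{8}\right) = 3 \left(- \frac{1}{16}\right) = - \frac{3}{16} \approx -0.1875$)
$\sqrt{\frac{\sqrt{286 + H} + 17455}{9363 + 11859} + l} = \sqrt{\frac{\sqrt{286 + 8402} + 17455}{9363 + 11859} - \frac{3}{16}} = \sqrt{\frac{\sqrt{8688} + 17455}{21222} - \frac{3}{16}} = \sqrt{\left(4 \sqrt{543} + 17455\right) \frac{1}{21222} - \frac{3}{16}} = \sqrt{\left(17455 + 4 \sqrt{543}\right) \frac{1}{21222} - \frac{3}{16}} = \sqrt{\left(\frac{17455}{21222} + \frac{2 \sqrt{543}}{10611}\right) - \frac{3}{16}} = \sqrt{\frac{107807}{169776} + \frac{2 \sqrt{543}}{10611}}$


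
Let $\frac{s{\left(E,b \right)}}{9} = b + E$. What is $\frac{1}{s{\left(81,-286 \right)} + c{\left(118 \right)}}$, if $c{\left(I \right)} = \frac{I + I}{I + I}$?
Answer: $- \frac{1}{1844} \approx -0.0005423$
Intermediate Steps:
$c{\left(I \right)} = 1$ ($c{\left(I \right)} = \frac{2 I}{2 I} = 2 I \frac{1}{2 I} = 1$)
$s{\left(E,b \right)} = 9 E + 9 b$ ($s{\left(E,b \right)} = 9 \left(b + E\right) = 9 \left(E + b\right) = 9 E + 9 b$)
$\frac{1}{s{\left(81,-286 \right)} + c{\left(118 \right)}} = \frac{1}{\left(9 \cdot 81 + 9 \left(-286\right)\right) + 1} = \frac{1}{\left(729 - 2574\right) + 1} = \frac{1}{-1845 + 1} = \frac{1}{-1844} = - \frac{1}{1844}$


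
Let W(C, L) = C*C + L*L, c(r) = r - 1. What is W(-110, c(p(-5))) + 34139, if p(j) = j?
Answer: 46275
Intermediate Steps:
c(r) = -1 + r
W(C, L) = C² + L²
W(-110, c(p(-5))) + 34139 = ((-110)² + (-1 - 5)²) + 34139 = (12100 + (-6)²) + 34139 = (12100 + 36) + 34139 = 12136 + 34139 = 46275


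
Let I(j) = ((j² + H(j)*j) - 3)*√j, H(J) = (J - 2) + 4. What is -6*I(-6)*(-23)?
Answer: 7866*I*√6 ≈ 19268.0*I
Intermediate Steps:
H(J) = 2 + J (H(J) = (-2 + J) + 4 = 2 + J)
I(j) = √j*(-3 + j² + j*(2 + j)) (I(j) = ((j² + (2 + j)*j) - 3)*√j = ((j² + j*(2 + j)) - 3)*√j = (-3 + j² + j*(2 + j))*√j = √j*(-3 + j² + j*(2 + j)))
-6*I(-6)*(-23) = -6*√(-6)*(-3 + (-6)² - 6*(2 - 6))*(-23) = -6*I*√6*(-3 + 36 - 6*(-4))*(-23) = -6*I*√6*(-3 + 36 + 24)*(-23) = -6*I*√6*57*(-23) = -342*I*√6*(-23) = 7866*I*√6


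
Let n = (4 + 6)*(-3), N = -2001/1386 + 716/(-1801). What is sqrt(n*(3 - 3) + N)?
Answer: I*sqrt(1274768075658)/832062 ≈ 1.3569*I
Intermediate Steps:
N = -1532059/832062 (N = -2001*1/1386 + 716*(-1/1801) = -667/462 - 716/1801 = -1532059/832062 ≈ -1.8413)
n = -30 (n = 10*(-3) = -30)
sqrt(n*(3 - 3) + N) = sqrt(-30*(3 - 3) - 1532059/832062) = sqrt(-30*0 - 1532059/832062) = sqrt(0 - 1532059/832062) = sqrt(-1532059/832062) = I*sqrt(1274768075658)/832062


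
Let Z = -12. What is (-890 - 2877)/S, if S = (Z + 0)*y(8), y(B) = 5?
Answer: 3767/60 ≈ 62.783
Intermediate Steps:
S = -60 (S = (-12 + 0)*5 = -12*5 = -60)
(-890 - 2877)/S = (-890 - 2877)/(-60) = -3767*(-1/60) = 3767/60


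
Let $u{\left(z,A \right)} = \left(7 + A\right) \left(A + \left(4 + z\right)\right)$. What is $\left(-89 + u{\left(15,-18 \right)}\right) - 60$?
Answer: $-160$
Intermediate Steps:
$u{\left(z,A \right)} = \left(7 + A\right) \left(4 + A + z\right)$
$\left(-89 + u{\left(15,-18 \right)}\right) - 60 = \left(-89 + \left(28 + \left(-18\right)^{2} + 7 \cdot 15 + 11 \left(-18\right) - 270\right)\right) - 60 = \left(-89 + \left(28 + 324 + 105 - 198 - 270\right)\right) - 60 = \left(-89 - 11\right) - 60 = -100 - 60 = -160$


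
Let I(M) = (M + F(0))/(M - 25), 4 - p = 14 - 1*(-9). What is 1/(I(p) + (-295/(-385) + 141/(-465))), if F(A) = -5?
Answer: 11935/12036 ≈ 0.99161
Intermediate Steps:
p = -19 (p = 4 - (14 - 1*(-9)) = 4 - (14 + 9) = 4 - 1*23 = 4 - 23 = -19)
I(M) = (-5 + M)/(-25 + M) (I(M) = (M - 5)/(M - 25) = (-5 + M)/(-25 + M))
1/(I(p) + (-295/(-385) + 141/(-465))) = 1/((-5 - 19)/(-25 - 19) + (-295/(-385) + 141/(-465))) = 1/(-24/(-44) + (-295*(-1/385) + 141*(-1/465))) = 1/(-1/44*(-24) + (59/77 - 47/155)) = 1/(6/11 + 5526/11935) = 1/(12036/11935) = 11935/12036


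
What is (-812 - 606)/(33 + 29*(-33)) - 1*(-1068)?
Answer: 494125/462 ≈ 1069.5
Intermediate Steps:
(-812 - 606)/(33 + 29*(-33)) - 1*(-1068) = -1418/(33 - 957) + 1068 = -1418/(-924) + 1068 = -1418*(-1/924) + 1068 = 709/462 + 1068 = 494125/462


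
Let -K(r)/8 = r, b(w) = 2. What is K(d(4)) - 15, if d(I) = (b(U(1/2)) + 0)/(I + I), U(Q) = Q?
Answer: -17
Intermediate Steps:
d(I) = 1/I (d(I) = (2 + 0)/(I + I) = 2/((2*I)) = 2*(1/(2*I)) = 1/I)
K(r) = -8*r
K(d(4)) - 15 = -8/4 - 15 = -8*¼ - 15 = -2 - 15 = -17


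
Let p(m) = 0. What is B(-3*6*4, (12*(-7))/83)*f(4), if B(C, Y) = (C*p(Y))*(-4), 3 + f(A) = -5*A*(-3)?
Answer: 0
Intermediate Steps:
f(A) = -3 + 15*A (f(A) = -3 - 5*A*(-3) = -3 + 15*A)
B(C, Y) = 0 (B(C, Y) = (C*0)*(-4) = 0*(-4) = 0)
B(-3*6*4, (12*(-7))/83)*f(4) = 0*(-3 + 15*4) = 0*(-3 + 60) = 0*57 = 0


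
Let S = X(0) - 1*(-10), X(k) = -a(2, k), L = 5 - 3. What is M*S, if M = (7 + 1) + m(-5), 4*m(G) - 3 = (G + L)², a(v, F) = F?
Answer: 110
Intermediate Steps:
L = 2
X(k) = -k
m(G) = ¾ + (2 + G)²/4 (m(G) = ¾ + (G + 2)²/4 = ¾ + (2 + G)²/4)
M = 11 (M = (7 + 1) + (¾ + (2 - 5)²/4) = 8 + (¾ + (¼)*(-3)²) = 8 + (¾ + (¼)*9) = 8 + (¾ + 9/4) = 8 + 3 = 11)
S = 10 (S = -1*0 - 1*(-10) = 0 + 10 = 10)
M*S = 11*10 = 110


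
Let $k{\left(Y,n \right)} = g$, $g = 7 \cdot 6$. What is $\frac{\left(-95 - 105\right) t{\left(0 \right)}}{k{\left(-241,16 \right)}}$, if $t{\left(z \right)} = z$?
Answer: $0$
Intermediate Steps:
$g = 42$
$k{\left(Y,n \right)} = 42$
$\frac{\left(-95 - 105\right) t{\left(0 \right)}}{k{\left(-241,16 \right)}} = \frac{\left(-95 - 105\right) 0}{42} = \left(-200\right) 0 \cdot \frac{1}{42} = 0 \cdot \frac{1}{42} = 0$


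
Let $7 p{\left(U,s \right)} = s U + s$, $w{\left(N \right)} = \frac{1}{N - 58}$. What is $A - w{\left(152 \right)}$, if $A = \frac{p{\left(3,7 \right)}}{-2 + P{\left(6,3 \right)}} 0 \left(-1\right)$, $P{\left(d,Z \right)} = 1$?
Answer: $- \frac{1}{94} \approx -0.010638$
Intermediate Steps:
$w{\left(N \right)} = \frac{1}{-58 + N}$
$p{\left(U,s \right)} = \frac{s}{7} + \frac{U s}{7}$ ($p{\left(U,s \right)} = \frac{s U + s}{7} = \frac{U s + s}{7} = \frac{s + U s}{7} = \frac{s}{7} + \frac{U s}{7}$)
$A = 0$ ($A = \frac{\frac{1}{7} \cdot 7 \left(1 + 3\right)}{-2 + 1} \cdot 0 \left(-1\right) = \frac{\frac{1}{7} \cdot 7 \cdot 4}{-1} \cdot 0 = \left(-1\right) 4 \cdot 0 = \left(-4\right) 0 = 0$)
$A - w{\left(152 \right)} = 0 - \frac{1}{-58 + 152} = 0 - \frac{1}{94} = - \frac{1}{94}$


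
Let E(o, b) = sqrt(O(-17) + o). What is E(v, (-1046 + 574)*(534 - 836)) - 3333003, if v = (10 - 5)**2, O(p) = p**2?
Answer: -3333003 + sqrt(314) ≈ -3.3330e+6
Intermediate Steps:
v = 25 (v = 5**2 = 25)
E(o, b) = sqrt(289 + o) (E(o, b) = sqrt((-17)**2 + o) = sqrt(289 + o))
E(v, (-1046 + 574)*(534 - 836)) - 3333003 = sqrt(289 + 25) - 3333003 = sqrt(314) - 3333003 = -3333003 + sqrt(314)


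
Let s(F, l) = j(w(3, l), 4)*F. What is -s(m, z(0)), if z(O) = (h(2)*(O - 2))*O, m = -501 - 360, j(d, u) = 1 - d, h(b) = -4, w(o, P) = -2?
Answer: 2583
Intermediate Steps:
m = -861
z(O) = O*(8 - 4*O) (z(O) = (-4*(O - 2))*O = (-4*(-2 + O))*O = (8 - 4*O)*O = O*(8 - 4*O))
s(F, l) = 3*F (s(F, l) = (1 - 1*(-2))*F = (1 + 2)*F = 3*F)
-s(m, z(0)) = -3*(-861) = -1*(-2583) = 2583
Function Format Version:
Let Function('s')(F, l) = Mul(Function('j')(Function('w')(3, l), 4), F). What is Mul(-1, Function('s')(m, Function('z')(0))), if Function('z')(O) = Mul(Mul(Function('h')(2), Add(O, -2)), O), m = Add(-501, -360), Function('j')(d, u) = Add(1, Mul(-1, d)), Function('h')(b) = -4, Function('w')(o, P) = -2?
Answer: 2583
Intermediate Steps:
m = -861
Function('z')(O) = Mul(O, Add(8, Mul(-4, O))) (Function('z')(O) = Mul(Mul(-4, Add(O, -2)), O) = Mul(Mul(-4, Add(-2, O)), O) = Mul(Add(8, Mul(-4, O)), O) = Mul(O, Add(8, Mul(-4, O))))
Function('s')(F, l) = Mul(3, F) (Function('s')(F, l) = Mul(Add(1, Mul(-1, -2)), F) = Mul(Add(1, 2), F) = Mul(3, F))
Mul(-1, Function('s')(m, Function('z')(0))) = Mul(-1, Mul(3, -861)) = Mul(-1, -2583) = 2583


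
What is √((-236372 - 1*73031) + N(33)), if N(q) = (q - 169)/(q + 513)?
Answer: I*√23059514751/273 ≈ 556.24*I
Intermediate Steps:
N(q) = (-169 + q)/(513 + q)
√((-236372 - 1*73031) + N(33)) = √((-236372 - 1*73031) + (-169 + 33)/(513 + 33)) = √((-236372 - 73031) - 136/546) = √(-309403 + (1/546)*(-136)) = √(-309403 - 68/273) = √(-84467087/273) = I*√23059514751/273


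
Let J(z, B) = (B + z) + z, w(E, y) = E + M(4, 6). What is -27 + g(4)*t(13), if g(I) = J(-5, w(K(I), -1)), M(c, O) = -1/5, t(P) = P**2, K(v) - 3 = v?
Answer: -2839/5 ≈ -567.80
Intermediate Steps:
K(v) = 3 + v
M(c, O) = -1/5 (M(c, O) = -1*1/5 = -1/5)
w(E, y) = -1/5 + E (w(E, y) = E - 1/5 = -1/5 + E)
J(z, B) = B + 2*z
g(I) = -36/5 + I (g(I) = (-1/5 + (3 + I)) + 2*(-5) = (14/5 + I) - 10 = -36/5 + I)
-27 + g(4)*t(13) = -27 + (-36/5 + 4)*13**2 = -27 - 16/5*169 = -27 - 2704/5 = -2839/5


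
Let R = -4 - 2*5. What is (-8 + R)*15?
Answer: -330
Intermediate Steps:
R = -14 (R = -4 - 10 = -14)
(-8 + R)*15 = (-8 - 14)*15 = -22*15 = -330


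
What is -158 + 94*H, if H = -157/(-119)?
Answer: -4044/119 ≈ -33.983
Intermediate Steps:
H = 157/119 (H = -157*(-1/119) = 157/119 ≈ 1.3193)
-158 + 94*H = -158 + 94*(157/119) = -158 + 14758/119 = -4044/119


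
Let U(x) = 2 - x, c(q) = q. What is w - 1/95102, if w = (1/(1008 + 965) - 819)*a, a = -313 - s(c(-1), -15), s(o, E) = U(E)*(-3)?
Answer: 40262585475491/187636246 ≈ 2.1458e+5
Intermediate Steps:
s(o, E) = -6 + 3*E (s(o, E) = (2 - E)*(-3) = -6 + 3*E)
a = -262 (a = -313 - (-6 + 3*(-15)) = -313 - (-6 - 45) = -313 - 1*(-51) = -313 + 51 = -262)
w = 423362132/1973 (w = (1/(1008 + 965) - 819)*(-262) = (1/1973 - 819)*(-262) = -1615886/1973*(-262) = 423362132/1973 ≈ 2.1458e+5)
w - 1/95102 = 423362132/1973 - 1/95102 = 40262585475491/187636246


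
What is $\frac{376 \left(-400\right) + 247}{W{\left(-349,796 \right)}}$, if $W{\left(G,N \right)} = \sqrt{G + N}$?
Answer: $- \frac{50051 \sqrt{447}}{149} \approx -7102.0$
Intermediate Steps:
$\frac{376 \left(-400\right) + 247}{W{\left(-349,796 \right)}} = \frac{376 \left(-400\right) + 247}{\sqrt{-349 + 796}} = \frac{-150400 + 247}{\sqrt{447}} = - 150153 \frac{\sqrt{447}}{447} = - \frac{50051 \sqrt{447}}{149}$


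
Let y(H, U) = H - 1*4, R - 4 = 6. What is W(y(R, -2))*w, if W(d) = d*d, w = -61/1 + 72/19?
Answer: -39132/19 ≈ -2059.6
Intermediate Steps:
R = 10 (R = 4 + 6 = 10)
w = -1087/19 (w = -61*1 + 72*(1/19) = -61 + 72/19 = -1087/19 ≈ -57.211)
y(H, U) = -4 + H (y(H, U) = H - 4 = -4 + H)
W(d) = d²
W(y(R, -2))*w = (-4 + 10)²*(-1087/19) = 6²*(-1087/19) = 36*(-1087/19) = -39132/19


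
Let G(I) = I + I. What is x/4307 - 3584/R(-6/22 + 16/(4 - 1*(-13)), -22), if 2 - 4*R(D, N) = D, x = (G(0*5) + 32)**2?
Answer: -11546088448/1072443 ≈ -10766.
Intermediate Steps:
G(I) = 2*I
x = 1024 (x = (2*(0*5) + 32)**2 = (2*0 + 32)**2 = (0 + 32)**2 = 32**2 = 1024)
R(D, N) = 1/2 - D/4
x/4307 - 3584/R(-6/22 + 16/(4 - 1*(-13)), -22) = 1024/4307 - 3584/(1/2 - (-6/22 + 16/(4 - 1*(-13)))/4) = 1024*(1/4307) - 3584/(1/2 - (-6*1/22 + 16/(4 + 13))/4) = 1024/4307 - 3584/(1/2 - (-3/11 + 16/17)/4) = 1024/4307 - 3584/(1/2 - 1/4*125/187) = 1024/4307 - 3584/(1/2 - 125/748) = 1024/4307 - 3584/249/748 = 1024/4307 - 3584*748/249 = 1024/4307 - 2680832/249 = -11546088448/1072443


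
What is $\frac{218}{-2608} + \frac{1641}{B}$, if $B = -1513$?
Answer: $- \frac{2304781}{1972952} \approx -1.1682$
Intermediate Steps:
$\frac{218}{-2608} + \frac{1641}{B} = \frac{218}{-2608} + \frac{1641}{-1513} = 218 \left(- \frac{1}{2608}\right) + 1641 \left(- \frac{1}{1513}\right) = - \frac{109}{1304} - \frac{1641}{1513} = - \frac{2304781}{1972952}$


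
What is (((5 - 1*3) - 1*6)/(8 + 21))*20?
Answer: -80/29 ≈ -2.7586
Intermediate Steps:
(((5 - 1*3) - 1*6)/(8 + 21))*20 = (((5 - 3) - 6)/29)*20 = ((2 - 6)/29)*20 = ((1/29)*(-4))*20 = -4/29*20 = -80/29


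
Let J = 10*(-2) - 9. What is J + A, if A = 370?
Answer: 341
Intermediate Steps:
J = -29 (J = -20 - 9 = -29)
J + A = -29 + 370 = 341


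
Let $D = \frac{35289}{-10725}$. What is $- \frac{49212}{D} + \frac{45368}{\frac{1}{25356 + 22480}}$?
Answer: $\frac{2836501856036}{1307} \approx 2.1702 \cdot 10^{9}$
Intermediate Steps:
$D = - \frac{11763}{3575}$ ($D = 35289 \left(- \frac{1}{10725}\right) = - \frac{11763}{3575} \approx -3.2903$)
$- \frac{49212}{D} + \frac{45368}{\frac{1}{25356 + 22480}} = - \frac{49212}{- \frac{11763}{3575}} + \frac{45368}{\frac{1}{25356 + 22480}} = \left(-49212\right) \left(- \frac{3575}{11763}\right) + \frac{45368}{\frac{1}{47836}} = \frac{19548100}{1307} + 45368 \frac{1}{\frac{1}{47836}} = \frac{19548100}{1307} + 45368 \cdot 47836 = \frac{19548100}{1307} + 2170223648 = \frac{2836501856036}{1307}$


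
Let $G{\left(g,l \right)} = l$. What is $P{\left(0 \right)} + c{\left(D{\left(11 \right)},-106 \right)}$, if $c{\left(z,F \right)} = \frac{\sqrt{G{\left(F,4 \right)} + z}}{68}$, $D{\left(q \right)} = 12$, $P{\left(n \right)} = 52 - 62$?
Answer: $- \frac{169}{17} \approx -9.9412$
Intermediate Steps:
$P{\left(n \right)} = -10$ ($P{\left(n \right)} = 52 - 62 = -10$)
$c{\left(z,F \right)} = \frac{\sqrt{4 + z}}{68}$
$P{\left(0 \right)} + c{\left(D{\left(11 \right)},-106 \right)} = -10 + \frac{\sqrt{4 + 12}}{68} = -10 + \frac{\sqrt{16}}{68} = -10 + \frac{1}{68} \cdot 4 = -10 + \frac{1}{17} = - \frac{169}{17}$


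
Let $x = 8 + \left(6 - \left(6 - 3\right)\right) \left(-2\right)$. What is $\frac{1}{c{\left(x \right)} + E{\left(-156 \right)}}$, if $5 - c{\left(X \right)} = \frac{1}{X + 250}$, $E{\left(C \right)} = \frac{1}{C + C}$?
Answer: $\frac{6552}{32713} \approx 0.20029$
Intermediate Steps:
$E{\left(C \right)} = \frac{1}{2 C}$
$x = 2$ ($x = 8 + \left(6 - 3\right) \left(-2\right) = 8 + 3 \left(-2\right) = 8 - 6 = 2$)
$c{\left(X \right)} = 5 - \frac{1}{250 + X}$ ($c{\left(X \right)} = 5 - \frac{1}{X + 250} = 5 - \frac{1}{250 + X}$)
$\frac{1}{c{\left(x \right)} + E{\left(-156 \right)}} = \frac{1}{\frac{1249 + 5 \cdot 2}{250 + 2} + \frac{1}{2 \left(-156\right)}} = \frac{1}{\frac{1249 + 10}{252} + \frac{1}{2} \left(- \frac{1}{156}\right)} = \frac{1}{\frac{1}{252} \cdot 1259 - \frac{1}{312}} = \frac{1}{\frac{1259}{252} - \frac{1}{312}} = \frac{1}{\frac{32713}{6552}} = \frac{6552}{32713}$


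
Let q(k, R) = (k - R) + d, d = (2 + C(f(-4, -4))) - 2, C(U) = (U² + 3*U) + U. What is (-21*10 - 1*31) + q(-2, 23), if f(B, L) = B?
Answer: -266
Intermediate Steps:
C(U) = U² + 4*U
d = 0 (d = (2 - 4*(4 - 4)) - 2 = (2 - 4*0) - 2 = (2 + 0) - 2 = 2 - 2 = 0)
q(k, R) = k - R (q(k, R) = (k - R) + 0 = k - R)
(-21*10 - 1*31) + q(-2, 23) = (-21*10 - 1*31) + (-2 - 1*23) = (-210 - 31) + (-2 - 23) = -241 - 25 = -266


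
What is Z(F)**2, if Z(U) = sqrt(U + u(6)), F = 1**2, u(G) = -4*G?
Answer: -23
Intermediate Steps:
F = 1
Z(U) = sqrt(-24 + U) (Z(U) = sqrt(U - 4*6) = sqrt(U - 24) = sqrt(-24 + U))
Z(F)**2 = (sqrt(-24 + 1))**2 = (sqrt(-23))**2 = (I*sqrt(23))**2 = -23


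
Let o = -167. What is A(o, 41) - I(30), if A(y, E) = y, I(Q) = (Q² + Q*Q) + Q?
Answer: -1997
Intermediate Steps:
I(Q) = Q + 2*Q² (I(Q) = (Q² + Q²) + Q = 2*Q² + Q = Q + 2*Q²)
A(o, 41) - I(30) = -167 - 30*(1 + 2*30) = -167 - 30*(1 + 60) = -167 - 30*61 = -167 - 1*1830 = -167 - 1830 = -1997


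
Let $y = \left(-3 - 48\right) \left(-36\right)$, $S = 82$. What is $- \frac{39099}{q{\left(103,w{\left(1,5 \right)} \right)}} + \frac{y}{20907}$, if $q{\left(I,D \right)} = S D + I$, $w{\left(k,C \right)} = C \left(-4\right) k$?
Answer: $\frac{91140525}{3570451} \approx 25.526$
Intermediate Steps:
$w{\left(k,C \right)} = - 4 C k$
$q{\left(I,D \right)} = I + 82 D$ ($q{\left(I,D \right)} = 82 D + I = I + 82 D$)
$y = 1836$ ($y = \left(-51\right) \left(-36\right) = 1836$)
$- \frac{39099}{q{\left(103,w{\left(1,5 \right)} \right)}} + \frac{y}{20907} = - \frac{39099}{103 + 82 \left(\left(-4\right) 5 \cdot 1\right)} + \frac{1836}{20907} = - \frac{39099}{103 + 82 \left(-20\right)} + 1836 \cdot \frac{1}{20907} = - \frac{39099}{103 - 1640} + \frac{204}{2323} = - \frac{39099}{-1537} + \frac{204}{2323} = \left(-39099\right) \left(- \frac{1}{1537}\right) + \frac{204}{2323} = \frac{39099}{1537} + \frac{204}{2323} = \frac{91140525}{3570451}$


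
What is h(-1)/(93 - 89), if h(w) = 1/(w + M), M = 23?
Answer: 1/88 ≈ 0.011364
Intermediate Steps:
h(w) = 1/(23 + w) (h(w) = 1/(w + 23) = 1/(23 + w))
h(-1)/(93 - 89) = 1/((93 - 89)*(23 - 1)) = 1/(4*22) = (¼)*(1/22) = 1/88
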